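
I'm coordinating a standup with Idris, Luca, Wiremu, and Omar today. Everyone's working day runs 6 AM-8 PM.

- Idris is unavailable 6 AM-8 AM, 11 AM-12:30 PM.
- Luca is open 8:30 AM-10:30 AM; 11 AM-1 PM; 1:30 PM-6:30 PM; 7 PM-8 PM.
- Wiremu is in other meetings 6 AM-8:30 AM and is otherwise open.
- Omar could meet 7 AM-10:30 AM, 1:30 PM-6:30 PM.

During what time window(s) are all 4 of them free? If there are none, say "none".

Idris free: 08:00-11:00, 12:30-20:00 (invert busy blocks within the working day).
Luca free: 08:30-10:30, 11:00-13:00, 13:30-18:30, 19:00-20:00.
Wiremu free: 08:30-20:00 (invert busy blocks within the working day).
Omar free: 07:00-10:30, 13:30-18:30.
Idris ∩ Luca: 08:30-10:30, 12:30-13:00, 13:30-18:30, 19:00-20:00.
Idris ∩ Luca ∩ Wiremu: 08:30-10:30, 12:30-13:00, 13:30-18:30, 19:00-20:00.
Idris ∩ Luca ∩ Wiremu ∩ Omar: 08:30-10:30, 13:30-18:30.

08:30-10:30, 13:30-18:30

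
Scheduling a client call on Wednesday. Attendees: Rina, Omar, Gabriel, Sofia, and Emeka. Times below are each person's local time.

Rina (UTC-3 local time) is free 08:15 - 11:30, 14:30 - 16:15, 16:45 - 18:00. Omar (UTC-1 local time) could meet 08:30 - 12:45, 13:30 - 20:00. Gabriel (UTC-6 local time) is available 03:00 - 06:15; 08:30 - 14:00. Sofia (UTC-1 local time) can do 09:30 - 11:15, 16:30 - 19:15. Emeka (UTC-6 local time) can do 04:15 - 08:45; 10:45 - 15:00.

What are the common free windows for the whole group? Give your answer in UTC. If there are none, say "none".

11:15-12:15, 17:30-19:15, 19:45-20:00

Rina in UTC: 11:15-14:30, 17:30-19:15, 19:45-21:00 (add 3h to convert from UTC-3).
Omar in UTC: 09:30-13:45, 14:30-21:00 (add 1h to convert from UTC-1).
Gabriel in UTC: 09:00-12:15, 14:30-20:00 (add 6h to convert from UTC-6).
Sofia in UTC: 10:30-12:15, 17:30-20:15 (add 1h to convert from UTC-1).
Emeka in UTC: 10:15-14:45, 16:45-21:00 (add 6h to convert from UTC-6).
Rina ∩ Omar: 11:15-13:45, 17:30-19:15, 19:45-21:00.
Rina ∩ Omar ∩ Gabriel: 11:15-12:15, 17:30-19:15, 19:45-20:00.
Rina ∩ Omar ∩ Gabriel ∩ Sofia: 11:15-12:15, 17:30-19:15, 19:45-20:00.
Rina ∩ Omar ∩ Gabriel ∩ Sofia ∩ Emeka: 11:15-12:15, 17:30-19:15, 19:45-20:00.
So the common availability across everyone is 11:15-12:15, 17:30-19:15, 19:45-20:00.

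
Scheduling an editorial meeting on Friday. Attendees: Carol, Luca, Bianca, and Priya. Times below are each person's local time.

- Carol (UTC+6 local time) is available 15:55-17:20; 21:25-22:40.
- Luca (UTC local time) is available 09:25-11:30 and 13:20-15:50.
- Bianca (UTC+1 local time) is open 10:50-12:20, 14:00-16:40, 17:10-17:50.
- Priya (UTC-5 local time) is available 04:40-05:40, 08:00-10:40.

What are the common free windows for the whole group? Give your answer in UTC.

09:55-10:40, 15:25-15:40

Carol in UTC: 09:55-11:20, 15:25-16:40 (subtract 6h to convert from UTC+6).
Luca in UTC: 09:25-11:30, 13:20-15:50.
Bianca in UTC: 09:50-11:20, 13:00-15:40, 16:10-16:50 (subtract 1h to convert from UTC+1).
Priya in UTC: 09:40-10:40, 13:00-15:40 (add 5h to convert from UTC-5).
Carol ∩ Luca: 09:55-11:20, 15:25-15:50.
Carol ∩ Luca ∩ Bianca: 09:55-11:20, 15:25-15:40.
Carol ∩ Luca ∩ Bianca ∩ Priya: 09:55-10:40, 15:25-15:40.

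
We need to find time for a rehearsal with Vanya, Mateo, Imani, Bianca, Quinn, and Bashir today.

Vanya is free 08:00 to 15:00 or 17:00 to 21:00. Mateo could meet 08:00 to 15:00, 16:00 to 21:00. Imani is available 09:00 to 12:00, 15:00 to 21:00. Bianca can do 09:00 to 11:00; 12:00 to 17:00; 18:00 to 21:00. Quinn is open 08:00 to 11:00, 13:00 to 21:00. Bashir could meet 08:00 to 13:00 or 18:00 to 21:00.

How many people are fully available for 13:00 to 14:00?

4

Vanya, Mateo, Bianca, and Quinn can make the full 13:00-14:00 slot — that's 4.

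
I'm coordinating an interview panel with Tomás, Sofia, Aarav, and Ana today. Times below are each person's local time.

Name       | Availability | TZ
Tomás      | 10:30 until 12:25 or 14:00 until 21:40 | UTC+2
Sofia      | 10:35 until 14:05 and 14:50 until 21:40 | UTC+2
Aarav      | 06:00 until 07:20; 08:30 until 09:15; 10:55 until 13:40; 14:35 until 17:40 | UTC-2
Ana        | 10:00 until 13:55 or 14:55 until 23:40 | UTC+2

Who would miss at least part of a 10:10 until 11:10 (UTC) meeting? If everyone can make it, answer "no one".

Tomás in UTC: 08:30-10:25, 12:00-19:40 (subtract 2h to convert from UTC+2).
Sofia in UTC: 08:35-12:05, 12:50-19:40 (subtract 2h to convert from UTC+2).
Aarav in UTC: 08:00-09:20, 10:30-11:15, 12:55-15:40, 16:35-19:40 (add 2h to convert from UTC-2).
Ana in UTC: 08:00-11:55, 12:55-21:40 (subtract 2h to convert from UTC+2).
Tomás: not fully free for 10:10-11:10. Sofia: free for 10:10-11:10. Aarav: not fully free for 10:10-11:10. Ana: free for 10:10-11:10.

Aarav, Tomás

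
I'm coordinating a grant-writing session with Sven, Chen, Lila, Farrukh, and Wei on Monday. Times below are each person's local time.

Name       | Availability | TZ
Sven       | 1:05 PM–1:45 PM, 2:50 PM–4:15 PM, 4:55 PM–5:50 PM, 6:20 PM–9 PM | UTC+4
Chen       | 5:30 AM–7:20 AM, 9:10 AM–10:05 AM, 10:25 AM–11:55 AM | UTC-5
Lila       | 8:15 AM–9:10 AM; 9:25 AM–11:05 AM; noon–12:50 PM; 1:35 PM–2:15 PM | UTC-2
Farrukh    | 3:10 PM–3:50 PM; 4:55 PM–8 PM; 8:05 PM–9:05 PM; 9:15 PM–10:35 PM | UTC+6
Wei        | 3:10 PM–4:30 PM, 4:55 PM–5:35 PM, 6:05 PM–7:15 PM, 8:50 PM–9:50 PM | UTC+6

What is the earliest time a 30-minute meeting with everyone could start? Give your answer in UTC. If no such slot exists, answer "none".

none

Sven in UTC: 09:05-09:45, 10:50-12:15, 12:55-13:50, 14:20-17:00 (subtract 4h to convert from UTC+4).
Chen in UTC: 10:30-12:20, 14:10-15:05, 15:25-16:55 (add 5h to convert from UTC-5).
Lila in UTC: 10:15-11:10, 11:25-13:05, 14:00-14:50, 15:35-16:15 (add 2h to convert from UTC-2).
Farrukh in UTC: 09:10-09:50, 10:55-14:00, 14:05-15:05, 15:15-16:35 (subtract 6h to convert from UTC+6).
Wei in UTC: 09:10-10:30, 10:55-11:35, 12:05-13:15, 14:50-15:50 (subtract 6h to convert from UTC+6).
Sven ∩ Chen: 10:50-12:15, 14:20-15:05, 15:25-16:55.
Sven ∩ Chen ∩ Lila: 10:50-11:10, 11:25-12:15, 14:20-14:50, 15:35-16:15.
Sven ∩ Chen ∩ Lila ∩ Farrukh: 10:55-11:10, 11:25-12:15, 14:20-14:50, 15:35-16:15.
Sven ∩ Chen ∩ Lila ∩ Farrukh ∩ Wei: 10:55-11:10, 11:25-11:35, 12:05-12:15, 15:35-15:50.
No common window is at least 30 minutes long.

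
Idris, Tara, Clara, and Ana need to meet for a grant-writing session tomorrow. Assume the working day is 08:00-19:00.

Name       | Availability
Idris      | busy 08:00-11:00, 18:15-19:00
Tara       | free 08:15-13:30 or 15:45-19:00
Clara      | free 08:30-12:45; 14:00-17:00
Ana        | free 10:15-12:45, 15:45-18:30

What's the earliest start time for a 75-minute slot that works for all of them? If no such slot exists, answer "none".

11:00

Idris free: 11:00-18:15 (invert busy blocks within the working day).
Tara free: 08:15-13:30, 15:45-19:00.
Clara free: 08:30-12:45, 14:00-17:00.
Ana free: 10:15-12:45, 15:45-18:30.
Idris ∩ Tara: 11:00-13:30, 15:45-18:15.
Idris ∩ Tara ∩ Clara: 11:00-12:45, 15:45-17:00.
Idris ∩ Tara ∩ Clara ∩ Ana: 11:00-12:45, 15:45-17:00.
The first common window of at least 75 minutes is 11:00-12:45, so the earliest start is 11:00.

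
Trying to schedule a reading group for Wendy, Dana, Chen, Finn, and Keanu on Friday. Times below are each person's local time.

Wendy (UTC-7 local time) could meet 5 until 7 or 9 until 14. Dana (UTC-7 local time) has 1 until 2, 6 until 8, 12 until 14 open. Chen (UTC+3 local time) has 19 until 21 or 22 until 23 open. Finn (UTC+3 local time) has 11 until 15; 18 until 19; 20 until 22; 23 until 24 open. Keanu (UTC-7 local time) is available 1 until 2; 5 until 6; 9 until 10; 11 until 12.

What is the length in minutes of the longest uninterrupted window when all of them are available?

0

Wendy in UTC: 12:00-14:00, 16:00-21:00 (add 7h to convert from UTC-7).
Dana in UTC: 08:00-09:00, 13:00-15:00, 19:00-21:00 (add 7h to convert from UTC-7).
Chen in UTC: 16:00-18:00, 19:00-20:00 (subtract 3h to convert from UTC+3).
Finn in UTC: 08:00-12:00, 15:00-16:00, 17:00-19:00, 20:00-21:00 (subtract 3h to convert from UTC+3).
Keanu in UTC: 08:00-09:00, 12:00-13:00, 16:00-17:00, 18:00-19:00 (add 7h to convert from UTC-7).
Wendy ∩ Dana: 13:00-14:00, 19:00-21:00.
Wendy ∩ Dana ∩ Chen: 19:00-20:00.
Wendy ∩ Dana ∩ Chen ∩ Finn: ∅.
Wendy ∩ Dana ∩ Chen ∩ Finn ∩ Keanu: ∅.
There is no time when everyone is free.
No common window exists, so the longest block is 0 minutes.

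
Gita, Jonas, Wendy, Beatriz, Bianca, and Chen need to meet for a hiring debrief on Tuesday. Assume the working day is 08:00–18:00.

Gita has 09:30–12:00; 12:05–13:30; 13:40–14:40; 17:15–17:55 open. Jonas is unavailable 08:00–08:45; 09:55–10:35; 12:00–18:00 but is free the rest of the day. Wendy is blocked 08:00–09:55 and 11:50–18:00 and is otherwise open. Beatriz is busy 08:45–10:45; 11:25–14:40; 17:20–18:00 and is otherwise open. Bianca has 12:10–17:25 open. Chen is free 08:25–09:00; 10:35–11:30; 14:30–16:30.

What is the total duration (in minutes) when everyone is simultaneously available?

Gita free: 09:30-12:00, 12:05-13:30, 13:40-14:40, 17:15-17:55.
Jonas free: 08:45-09:55, 10:35-12:00 (invert busy blocks within the working day).
Wendy free: 09:55-11:50 (invert busy blocks within the working day).
Beatriz free: 08:00-08:45, 10:45-11:25, 14:40-17:20 (invert busy blocks within the working day).
Bianca free: 12:10-17:25.
Chen free: 08:25-09:00, 10:35-11:30, 14:30-16:30.
Gita ∩ Jonas: 09:30-09:55, 10:35-12:00.
Gita ∩ Jonas ∩ Wendy: 10:35-11:50.
Gita ∩ Jonas ∩ Wendy ∩ Beatriz: 10:45-11:25.
Gita ∩ Jonas ∩ Wendy ∩ Beatriz ∩ Bianca: ∅.
Gita ∩ Jonas ∩ Wendy ∩ Beatriz ∩ Bianca ∩ Chen: ∅.
There is no time when everyone is free.
There is no common window, so the total is 0 minutes.

0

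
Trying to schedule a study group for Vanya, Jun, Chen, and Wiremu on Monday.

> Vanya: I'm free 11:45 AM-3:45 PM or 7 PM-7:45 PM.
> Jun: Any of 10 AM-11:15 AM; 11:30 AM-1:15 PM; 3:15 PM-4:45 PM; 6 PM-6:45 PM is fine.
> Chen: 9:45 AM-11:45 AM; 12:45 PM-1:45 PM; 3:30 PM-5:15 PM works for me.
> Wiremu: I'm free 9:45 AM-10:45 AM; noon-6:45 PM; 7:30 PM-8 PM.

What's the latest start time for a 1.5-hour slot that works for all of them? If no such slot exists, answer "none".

none

Vanya ∩ Jun: 11:45-13:15, 15:15-15:45.
Vanya ∩ Jun ∩ Chen: 12:45-13:15, 15:30-15:45.
Vanya ∩ Jun ∩ Chen ∩ Wiremu: 12:45-13:15, 15:30-15:45.
No common window is at least 90 minutes long.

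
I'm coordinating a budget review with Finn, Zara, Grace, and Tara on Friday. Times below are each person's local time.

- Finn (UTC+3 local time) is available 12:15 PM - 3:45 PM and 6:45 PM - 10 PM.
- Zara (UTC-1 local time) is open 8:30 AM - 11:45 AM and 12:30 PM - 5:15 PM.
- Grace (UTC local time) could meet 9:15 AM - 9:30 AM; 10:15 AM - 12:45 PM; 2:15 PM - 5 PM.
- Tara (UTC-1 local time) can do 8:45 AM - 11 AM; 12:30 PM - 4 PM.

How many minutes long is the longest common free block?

Finn in UTC: 09:15-12:45, 15:45-19:00 (subtract 3h to convert from UTC+3).
Zara in UTC: 09:30-12:45, 13:30-18:15 (add 1h to convert from UTC-1).
Grace in UTC: 09:15-09:30, 10:15-12:45, 14:15-17:00.
Tara in UTC: 09:45-12:00, 13:30-17:00 (add 1h to convert from UTC-1).
Finn ∩ Zara: 09:30-12:45, 15:45-18:15.
Finn ∩ Zara ∩ Grace: 10:15-12:45, 15:45-17:00.
Finn ∩ Zara ∩ Grace ∩ Tara: 10:15-12:00, 15:45-17:00.
The longest is 10:15-12:00 at 105 minutes.

105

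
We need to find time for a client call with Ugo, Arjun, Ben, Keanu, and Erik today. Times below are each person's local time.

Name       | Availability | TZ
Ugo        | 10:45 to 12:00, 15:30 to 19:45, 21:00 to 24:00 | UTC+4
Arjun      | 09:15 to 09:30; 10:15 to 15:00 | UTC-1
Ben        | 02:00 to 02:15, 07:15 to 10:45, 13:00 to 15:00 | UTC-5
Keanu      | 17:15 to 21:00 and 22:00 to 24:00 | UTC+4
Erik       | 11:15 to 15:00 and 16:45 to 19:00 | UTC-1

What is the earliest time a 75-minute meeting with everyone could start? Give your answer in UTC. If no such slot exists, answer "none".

Ugo in UTC: 06:45-08:00, 11:30-15:45, 17:00-20:00 (subtract 4h to convert from UTC+4).
Arjun in UTC: 10:15-10:30, 11:15-16:00 (add 1h to convert from UTC-1).
Ben in UTC: 07:00-07:15, 12:15-15:45, 18:00-20:00 (add 5h to convert from UTC-5).
Keanu in UTC: 13:15-17:00, 18:00-20:00 (subtract 4h to convert from UTC+4).
Erik in UTC: 12:15-16:00, 17:45-20:00 (add 1h to convert from UTC-1).
Ugo ∩ Arjun: 11:30-15:45.
Ugo ∩ Arjun ∩ Ben: 12:15-15:45.
Ugo ∩ Arjun ∩ Ben ∩ Keanu: 13:15-15:45.
Ugo ∩ Arjun ∩ Ben ∩ Keanu ∩ Erik: 13:15-15:45.
The first common window of at least 75 minutes is 13:15-15:45, so the earliest start is 13:15.

13:15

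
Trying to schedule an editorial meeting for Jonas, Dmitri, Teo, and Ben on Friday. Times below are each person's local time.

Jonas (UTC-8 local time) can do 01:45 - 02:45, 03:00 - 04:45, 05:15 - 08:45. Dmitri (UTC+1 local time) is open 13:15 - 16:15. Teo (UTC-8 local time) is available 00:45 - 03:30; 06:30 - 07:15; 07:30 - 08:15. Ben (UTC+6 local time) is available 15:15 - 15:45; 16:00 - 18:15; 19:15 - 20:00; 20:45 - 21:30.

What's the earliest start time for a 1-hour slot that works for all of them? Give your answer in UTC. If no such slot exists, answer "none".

none

Jonas in UTC: 09:45-10:45, 11:00-12:45, 13:15-16:45 (add 8h to convert from UTC-8).
Dmitri in UTC: 12:15-15:15 (subtract 1h to convert from UTC+1).
Teo in UTC: 08:45-11:30, 14:30-15:15, 15:30-16:15 (add 8h to convert from UTC-8).
Ben in UTC: 09:15-09:45, 10:00-12:15, 13:15-14:00, 14:45-15:30 (subtract 6h to convert from UTC+6).
Jonas ∩ Dmitri: 12:15-12:45, 13:15-15:15.
Jonas ∩ Dmitri ∩ Teo: 14:30-15:15.
Jonas ∩ Dmitri ∩ Teo ∩ Ben: 14:45-15:15.
So the common availability across everyone is 14:45-15:15.
No common window is at least 60 minutes long.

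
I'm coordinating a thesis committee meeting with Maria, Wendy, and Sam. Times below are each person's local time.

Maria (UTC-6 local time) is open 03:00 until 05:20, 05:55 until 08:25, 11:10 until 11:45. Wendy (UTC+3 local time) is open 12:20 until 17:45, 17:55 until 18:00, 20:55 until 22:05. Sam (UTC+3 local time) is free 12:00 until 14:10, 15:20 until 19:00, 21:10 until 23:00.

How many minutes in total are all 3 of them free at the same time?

235

Maria in UTC: 09:00-11:20, 11:55-14:25, 17:10-17:45 (add 6h to convert from UTC-6).
Wendy in UTC: 09:20-14:45, 14:55-15:00, 17:55-19:05 (subtract 3h to convert from UTC+3).
Sam in UTC: 09:00-11:10, 12:20-16:00, 18:10-20:00 (subtract 3h to convert from UTC+3).
Maria ∩ Wendy: 09:20-11:20, 11:55-14:25.
Maria ∩ Wendy ∩ Sam: 09:20-11:10, 12:20-14:25.
Summing the common windows: 110 + 125 = 235 minutes.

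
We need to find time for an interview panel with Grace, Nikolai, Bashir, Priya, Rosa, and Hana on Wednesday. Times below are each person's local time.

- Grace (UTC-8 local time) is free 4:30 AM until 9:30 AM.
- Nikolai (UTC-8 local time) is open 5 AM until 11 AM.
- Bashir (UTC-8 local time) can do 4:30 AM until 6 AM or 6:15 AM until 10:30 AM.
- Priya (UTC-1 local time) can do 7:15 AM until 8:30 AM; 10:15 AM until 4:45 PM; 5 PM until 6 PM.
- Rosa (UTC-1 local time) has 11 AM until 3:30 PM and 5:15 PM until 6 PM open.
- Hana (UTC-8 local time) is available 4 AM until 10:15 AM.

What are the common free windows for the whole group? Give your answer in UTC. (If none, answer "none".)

Grace in UTC: 12:30-17:30 (add 8h to convert from UTC-8).
Nikolai in UTC: 13:00-19:00 (add 8h to convert from UTC-8).
Bashir in UTC: 12:30-14:00, 14:15-18:30 (add 8h to convert from UTC-8).
Priya in UTC: 08:15-09:30, 11:15-17:45, 18:00-19:00 (add 1h to convert from UTC-1).
Rosa in UTC: 12:00-16:30, 18:15-19:00 (add 1h to convert from UTC-1).
Hana in UTC: 12:00-18:15 (add 8h to convert from UTC-8).
Grace ∩ Nikolai: 13:00-17:30.
Grace ∩ Nikolai ∩ Bashir: 13:00-14:00, 14:15-17:30.
Grace ∩ Nikolai ∩ Bashir ∩ Priya: 13:00-14:00, 14:15-17:30.
Grace ∩ Nikolai ∩ Bashir ∩ Priya ∩ Rosa: 13:00-14:00, 14:15-16:30.
Grace ∩ Nikolai ∩ Bashir ∩ Priya ∩ Rosa ∩ Hana: 13:00-14:00, 14:15-16:30.

13:00-14:00, 14:15-16:30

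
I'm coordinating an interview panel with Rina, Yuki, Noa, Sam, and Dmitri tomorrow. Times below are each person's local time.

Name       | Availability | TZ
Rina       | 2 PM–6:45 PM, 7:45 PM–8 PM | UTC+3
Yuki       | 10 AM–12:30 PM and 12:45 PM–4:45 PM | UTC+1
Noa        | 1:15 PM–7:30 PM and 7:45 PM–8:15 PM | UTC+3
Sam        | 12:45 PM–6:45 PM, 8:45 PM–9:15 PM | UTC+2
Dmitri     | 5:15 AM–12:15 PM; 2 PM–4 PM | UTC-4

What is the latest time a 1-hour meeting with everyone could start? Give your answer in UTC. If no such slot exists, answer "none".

Rina in UTC: 11:00-15:45, 16:45-17:00 (subtract 3h to convert from UTC+3).
Yuki in UTC: 09:00-11:30, 11:45-15:45 (subtract 1h to convert from UTC+1).
Noa in UTC: 10:15-16:30, 16:45-17:15 (subtract 3h to convert from UTC+3).
Sam in UTC: 10:45-16:45, 18:45-19:15 (subtract 2h to convert from UTC+2).
Dmitri in UTC: 09:15-16:15, 18:00-20:00 (add 4h to convert from UTC-4).
Rina ∩ Yuki: 11:00-11:30, 11:45-15:45.
Rina ∩ Yuki ∩ Noa: 11:00-11:30, 11:45-15:45.
Rina ∩ Yuki ∩ Noa ∩ Sam: 11:00-11:30, 11:45-15:45.
Rina ∩ Yuki ∩ Noa ∩ Sam ∩ Dmitri: 11:00-11:30, 11:45-15:45.
Those are the intersection windows.
The last common window of at least 60 minutes is 11:45-15:45; a 60-minute meeting can start as late as 14:45 and still end by 15:45.

14:45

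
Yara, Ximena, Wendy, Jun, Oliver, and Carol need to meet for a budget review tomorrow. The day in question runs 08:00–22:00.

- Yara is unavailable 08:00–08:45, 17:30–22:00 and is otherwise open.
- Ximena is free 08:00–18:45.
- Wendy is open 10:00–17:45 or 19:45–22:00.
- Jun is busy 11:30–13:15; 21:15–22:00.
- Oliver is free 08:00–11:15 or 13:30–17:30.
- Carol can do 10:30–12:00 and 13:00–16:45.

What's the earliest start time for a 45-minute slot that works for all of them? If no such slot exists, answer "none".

Yara free: 08:45-17:30 (invert busy blocks within the working day).
Ximena free: 08:00-18:45.
Wendy free: 10:00-17:45, 19:45-22:00.
Jun free: 08:00-11:30, 13:15-21:15 (invert busy blocks within the working day).
Oliver free: 08:00-11:15, 13:30-17:30.
Carol free: 10:30-12:00, 13:00-16:45.
Yara ∩ Ximena: 08:45-17:30.
Yara ∩ Ximena ∩ Wendy: 10:00-17:30.
Yara ∩ Ximena ∩ Wendy ∩ Jun: 10:00-11:30, 13:15-17:30.
Yara ∩ Ximena ∩ Wendy ∩ Jun ∩ Oliver: 10:00-11:15, 13:30-17:30.
Yara ∩ Ximena ∩ Wendy ∩ Jun ∩ Oliver ∩ Carol: 10:30-11:15, 13:30-16:45.
So the common availability across everyone is 10:30-11:15, 13:30-16:45.
The first common window of at least 45 minutes is 10:30-11:15, so the earliest start is 10:30.

10:30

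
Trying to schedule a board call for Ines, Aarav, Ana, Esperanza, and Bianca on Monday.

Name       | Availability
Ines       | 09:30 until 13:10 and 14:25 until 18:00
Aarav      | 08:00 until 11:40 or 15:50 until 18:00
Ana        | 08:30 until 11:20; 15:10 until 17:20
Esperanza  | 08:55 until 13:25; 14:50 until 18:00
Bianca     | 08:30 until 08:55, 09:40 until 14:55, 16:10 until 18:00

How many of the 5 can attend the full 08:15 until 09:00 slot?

Aarav can make the full 08:15-09:00 slot — that's 1.

1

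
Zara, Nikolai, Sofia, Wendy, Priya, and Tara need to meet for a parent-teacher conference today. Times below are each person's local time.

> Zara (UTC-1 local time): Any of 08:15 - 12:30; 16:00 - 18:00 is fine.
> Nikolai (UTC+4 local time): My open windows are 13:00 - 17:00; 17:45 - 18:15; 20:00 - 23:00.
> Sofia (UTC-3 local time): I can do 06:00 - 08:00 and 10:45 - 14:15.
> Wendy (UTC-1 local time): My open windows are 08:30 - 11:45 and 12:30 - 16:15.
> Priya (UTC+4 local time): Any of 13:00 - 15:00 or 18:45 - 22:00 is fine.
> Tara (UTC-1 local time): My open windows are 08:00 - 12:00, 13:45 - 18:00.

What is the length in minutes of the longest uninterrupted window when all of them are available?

90

Zara in UTC: 09:15-13:30, 17:00-19:00 (add 1h to convert from UTC-1).
Nikolai in UTC: 09:00-13:00, 13:45-14:15, 16:00-19:00 (subtract 4h to convert from UTC+4).
Sofia in UTC: 09:00-11:00, 13:45-17:15 (add 3h to convert from UTC-3).
Wendy in UTC: 09:30-12:45, 13:30-17:15 (add 1h to convert from UTC-1).
Priya in UTC: 09:00-11:00, 14:45-18:00 (subtract 4h to convert from UTC+4).
Tara in UTC: 09:00-13:00, 14:45-19:00 (add 1h to convert from UTC-1).
Zara ∩ Nikolai: 09:15-13:00, 17:00-19:00.
Zara ∩ Nikolai ∩ Sofia: 09:15-11:00, 17:00-17:15.
Zara ∩ Nikolai ∩ Sofia ∩ Wendy: 09:30-11:00, 17:00-17:15.
Zara ∩ Nikolai ∩ Sofia ∩ Wendy ∩ Priya: 09:30-11:00, 17:00-17:15.
Zara ∩ Nikolai ∩ Sofia ∩ Wendy ∩ Priya ∩ Tara: 09:30-11:00, 17:00-17:15.
The longest is 09:30-11:00 at 90 minutes.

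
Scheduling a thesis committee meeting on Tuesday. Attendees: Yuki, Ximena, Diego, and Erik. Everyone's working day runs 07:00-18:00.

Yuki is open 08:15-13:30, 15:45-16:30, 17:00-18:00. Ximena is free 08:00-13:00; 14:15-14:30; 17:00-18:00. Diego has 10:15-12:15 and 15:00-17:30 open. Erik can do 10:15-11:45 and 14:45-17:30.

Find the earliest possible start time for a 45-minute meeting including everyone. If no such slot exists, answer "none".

Yuki ∩ Ximena: 08:15-13:00, 17:00-18:00.
Yuki ∩ Ximena ∩ Diego: 10:15-12:15, 17:00-17:30.
Yuki ∩ Ximena ∩ Diego ∩ Erik: 10:15-11:45, 17:00-17:30.
The first common window of at least 45 minutes is 10:15-11:45, so the earliest start is 10:15.

10:15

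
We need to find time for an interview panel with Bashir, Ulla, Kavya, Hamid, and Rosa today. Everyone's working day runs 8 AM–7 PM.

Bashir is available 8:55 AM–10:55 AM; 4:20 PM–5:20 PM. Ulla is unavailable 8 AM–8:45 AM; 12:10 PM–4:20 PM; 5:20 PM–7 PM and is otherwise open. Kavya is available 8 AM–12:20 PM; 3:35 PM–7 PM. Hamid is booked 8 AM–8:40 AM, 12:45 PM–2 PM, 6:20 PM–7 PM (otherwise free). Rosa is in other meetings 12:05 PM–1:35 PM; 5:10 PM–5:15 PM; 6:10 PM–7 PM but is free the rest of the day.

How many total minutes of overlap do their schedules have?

175

Bashir free: 08:55-10:55, 16:20-17:20.
Ulla free: 08:45-12:10, 16:20-17:20 (invert busy blocks within the working day).
Kavya free: 08:00-12:20, 15:35-19:00.
Hamid free: 08:40-12:45, 14:00-18:20 (invert busy blocks within the working day).
Rosa free: 08:00-12:05, 13:35-17:10, 17:15-18:10 (invert busy blocks within the working day).
Bashir ∩ Ulla: 08:55-10:55, 16:20-17:20.
Bashir ∩ Ulla ∩ Kavya: 08:55-10:55, 16:20-17:20.
Bashir ∩ Ulla ∩ Kavya ∩ Hamid: 08:55-10:55, 16:20-17:20.
Bashir ∩ Ulla ∩ Kavya ∩ Hamid ∩ Rosa: 08:55-10:55, 16:20-17:10, 17:15-17:20.
Summing the common windows: 120 + 50 + 5 = 175 minutes.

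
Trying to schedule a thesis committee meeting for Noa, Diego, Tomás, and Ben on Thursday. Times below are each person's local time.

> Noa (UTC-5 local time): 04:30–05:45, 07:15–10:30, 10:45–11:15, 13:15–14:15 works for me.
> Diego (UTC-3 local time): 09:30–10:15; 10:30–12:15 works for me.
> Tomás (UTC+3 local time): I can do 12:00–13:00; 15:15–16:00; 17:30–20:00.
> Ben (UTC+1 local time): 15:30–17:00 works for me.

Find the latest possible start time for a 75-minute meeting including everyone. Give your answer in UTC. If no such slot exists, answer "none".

Noa in UTC: 09:30-10:45, 12:15-15:30, 15:45-16:15, 18:15-19:15 (add 5h to convert from UTC-5).
Diego in UTC: 12:30-13:15, 13:30-15:15 (add 3h to convert from UTC-3).
Tomás in UTC: 09:00-10:00, 12:15-13:00, 14:30-17:00 (subtract 3h to convert from UTC+3).
Ben in UTC: 14:30-16:00 (subtract 1h to convert from UTC+1).
Noa ∩ Diego: 12:30-13:15, 13:30-15:15.
Noa ∩ Diego ∩ Tomás: 12:30-13:00, 14:30-15:15.
Noa ∩ Diego ∩ Tomás ∩ Ben: 14:30-15:15.
No common window is at least 75 minutes long.

none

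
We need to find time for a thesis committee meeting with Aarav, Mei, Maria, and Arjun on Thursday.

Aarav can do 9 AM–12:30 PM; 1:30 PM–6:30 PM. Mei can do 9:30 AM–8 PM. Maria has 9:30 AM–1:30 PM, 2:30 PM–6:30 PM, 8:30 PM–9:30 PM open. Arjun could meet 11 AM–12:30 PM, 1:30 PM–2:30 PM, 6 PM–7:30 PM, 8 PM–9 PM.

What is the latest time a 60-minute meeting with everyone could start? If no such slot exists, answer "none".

11:30

Aarav ∩ Mei: 09:30-12:30, 13:30-18:30.
Aarav ∩ Mei ∩ Maria: 09:30-12:30, 14:30-18:30.
Aarav ∩ Mei ∩ Maria ∩ Arjun: 11:00-12:30, 18:00-18:30.
The last common window of at least 60 minutes is 11:00-12:30; a 60-minute meeting can start as late as 11:30 and still end by 12:30.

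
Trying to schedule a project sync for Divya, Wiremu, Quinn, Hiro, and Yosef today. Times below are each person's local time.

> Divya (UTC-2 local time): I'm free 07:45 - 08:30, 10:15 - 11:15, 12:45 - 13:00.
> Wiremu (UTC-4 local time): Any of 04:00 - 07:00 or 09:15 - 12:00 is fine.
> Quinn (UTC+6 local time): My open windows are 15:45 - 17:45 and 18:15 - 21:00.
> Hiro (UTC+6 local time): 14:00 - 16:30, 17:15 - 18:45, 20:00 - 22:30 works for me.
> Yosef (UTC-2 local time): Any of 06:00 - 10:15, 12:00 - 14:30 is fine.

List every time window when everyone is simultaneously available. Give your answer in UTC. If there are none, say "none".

Divya in UTC: 09:45-10:30, 12:15-13:15, 14:45-15:00 (add 2h to convert from UTC-2).
Wiremu in UTC: 08:00-11:00, 13:15-16:00 (add 4h to convert from UTC-4).
Quinn in UTC: 09:45-11:45, 12:15-15:00 (subtract 6h to convert from UTC+6).
Hiro in UTC: 08:00-10:30, 11:15-12:45, 14:00-16:30 (subtract 6h to convert from UTC+6).
Yosef in UTC: 08:00-12:15, 14:00-16:30 (add 2h to convert from UTC-2).
Divya ∩ Wiremu: 09:45-10:30, 14:45-15:00.
Divya ∩ Wiremu ∩ Quinn: 09:45-10:30, 14:45-15:00.
Divya ∩ Wiremu ∩ Quinn ∩ Hiro: 09:45-10:30, 14:45-15:00.
Divya ∩ Wiremu ∩ Quinn ∩ Hiro ∩ Yosef: 09:45-10:30, 14:45-15:00.

09:45-10:30, 14:45-15:00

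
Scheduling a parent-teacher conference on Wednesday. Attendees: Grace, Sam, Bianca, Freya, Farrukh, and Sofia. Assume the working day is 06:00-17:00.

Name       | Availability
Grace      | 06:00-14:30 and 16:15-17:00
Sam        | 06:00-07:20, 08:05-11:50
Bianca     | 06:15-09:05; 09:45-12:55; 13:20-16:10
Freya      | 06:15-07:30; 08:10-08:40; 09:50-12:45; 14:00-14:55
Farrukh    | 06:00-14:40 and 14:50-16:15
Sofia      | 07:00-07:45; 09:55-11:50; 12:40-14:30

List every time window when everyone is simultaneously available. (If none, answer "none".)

07:00-07:20, 09:55-11:50

Grace ∩ Sam: 06:00-07:20, 08:05-11:50.
Grace ∩ Sam ∩ Bianca: 06:15-07:20, 08:05-09:05, 09:45-11:50.
Grace ∩ Sam ∩ Bianca ∩ Freya: 06:15-07:20, 08:10-08:40, 09:50-11:50.
Grace ∩ Sam ∩ Bianca ∩ Freya ∩ Farrukh: 06:15-07:20, 08:10-08:40, 09:50-11:50.
Grace ∩ Sam ∩ Bianca ∩ Freya ∩ Farrukh ∩ Sofia: 07:00-07:20, 09:55-11:50.
So the common availability across everyone is 07:00-07:20, 09:55-11:50.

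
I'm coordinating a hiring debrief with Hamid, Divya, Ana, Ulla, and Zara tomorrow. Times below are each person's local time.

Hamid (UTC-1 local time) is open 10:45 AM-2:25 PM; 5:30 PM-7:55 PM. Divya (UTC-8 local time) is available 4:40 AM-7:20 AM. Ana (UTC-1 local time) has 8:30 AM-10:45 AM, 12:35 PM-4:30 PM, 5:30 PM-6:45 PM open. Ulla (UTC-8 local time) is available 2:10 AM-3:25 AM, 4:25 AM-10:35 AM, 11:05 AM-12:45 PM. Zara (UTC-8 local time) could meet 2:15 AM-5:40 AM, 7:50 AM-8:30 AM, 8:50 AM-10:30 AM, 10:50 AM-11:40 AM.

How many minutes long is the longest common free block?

5

Hamid in UTC: 11:45-15:25, 18:30-20:55 (add 1h to convert from UTC-1).
Divya in UTC: 12:40-15:20 (add 8h to convert from UTC-8).
Ana in UTC: 09:30-11:45, 13:35-17:30, 18:30-19:45 (add 1h to convert from UTC-1).
Ulla in UTC: 10:10-11:25, 12:25-18:35, 19:05-20:45 (add 8h to convert from UTC-8).
Zara in UTC: 10:15-13:40, 15:50-16:30, 16:50-18:30, 18:50-19:40 (add 8h to convert from UTC-8).
Hamid ∩ Divya: 12:40-15:20.
Hamid ∩ Divya ∩ Ana: 13:35-15:20.
Hamid ∩ Divya ∩ Ana ∩ Ulla: 13:35-15:20.
Hamid ∩ Divya ∩ Ana ∩ Ulla ∩ Zara: 13:35-13:40.
The longest is 13:35-13:40 at 5 minutes.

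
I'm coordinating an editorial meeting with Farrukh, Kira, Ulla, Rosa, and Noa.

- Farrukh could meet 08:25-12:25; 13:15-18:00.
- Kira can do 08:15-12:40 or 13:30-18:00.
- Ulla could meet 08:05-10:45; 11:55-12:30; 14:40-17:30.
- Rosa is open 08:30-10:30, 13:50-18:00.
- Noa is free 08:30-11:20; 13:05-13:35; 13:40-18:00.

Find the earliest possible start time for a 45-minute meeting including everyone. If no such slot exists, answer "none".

08:30

Farrukh ∩ Kira: 08:25-12:25, 13:30-18:00.
Farrukh ∩ Kira ∩ Ulla: 08:25-10:45, 11:55-12:25, 14:40-17:30.
Farrukh ∩ Kira ∩ Ulla ∩ Rosa: 08:30-10:30, 14:40-17:30.
Farrukh ∩ Kira ∩ Ulla ∩ Rosa ∩ Noa: 08:30-10:30, 14:40-17:30.
The first common window of at least 45 minutes is 08:30-10:30, so the earliest start is 08:30.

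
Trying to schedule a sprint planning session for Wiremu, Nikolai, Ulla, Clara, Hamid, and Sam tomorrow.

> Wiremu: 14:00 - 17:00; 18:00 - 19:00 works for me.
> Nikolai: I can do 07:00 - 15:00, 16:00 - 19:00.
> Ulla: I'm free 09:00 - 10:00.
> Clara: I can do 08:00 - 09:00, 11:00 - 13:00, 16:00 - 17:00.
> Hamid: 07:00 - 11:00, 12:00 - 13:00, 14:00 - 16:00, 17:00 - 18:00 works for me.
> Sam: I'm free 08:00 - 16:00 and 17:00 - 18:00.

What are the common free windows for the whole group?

Wiremu ∩ Nikolai: 14:00-15:00, 16:00-17:00, 18:00-19:00.
Wiremu ∩ Nikolai ∩ Ulla: ∅.
Wiremu ∩ Nikolai ∩ Ulla ∩ Clara: ∅.
Wiremu ∩ Nikolai ∩ Ulla ∩ Clara ∩ Hamid: ∅.
Wiremu ∩ Nikolai ∩ Ulla ∩ Clara ∩ Hamid ∩ Sam: ∅.
There is no time when everyone is free.

none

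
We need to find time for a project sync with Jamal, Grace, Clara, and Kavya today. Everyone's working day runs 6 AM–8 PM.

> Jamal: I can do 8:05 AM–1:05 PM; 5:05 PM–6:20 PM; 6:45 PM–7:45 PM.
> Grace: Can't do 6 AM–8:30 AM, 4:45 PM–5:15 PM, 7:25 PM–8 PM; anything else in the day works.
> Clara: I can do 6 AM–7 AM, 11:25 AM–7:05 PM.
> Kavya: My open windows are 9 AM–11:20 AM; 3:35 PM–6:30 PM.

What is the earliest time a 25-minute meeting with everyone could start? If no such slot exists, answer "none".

17:15

Jamal free: 08:05-13:05, 17:05-18:20, 18:45-19:45.
Grace free: 08:30-16:45, 17:15-19:25 (invert busy blocks within the working day).
Clara free: 06:00-07:00, 11:25-19:05.
Kavya free: 09:00-11:20, 15:35-18:30.
Jamal ∩ Grace: 08:30-13:05, 17:15-18:20, 18:45-19:25.
Jamal ∩ Grace ∩ Clara: 11:25-13:05, 17:15-18:20, 18:45-19:05.
Jamal ∩ Grace ∩ Clara ∩ Kavya: 17:15-18:20.
So the common availability across everyone is 17:15-18:20.
The first common window of at least 25 minutes is 17:15-18:20, so the earliest start is 17:15.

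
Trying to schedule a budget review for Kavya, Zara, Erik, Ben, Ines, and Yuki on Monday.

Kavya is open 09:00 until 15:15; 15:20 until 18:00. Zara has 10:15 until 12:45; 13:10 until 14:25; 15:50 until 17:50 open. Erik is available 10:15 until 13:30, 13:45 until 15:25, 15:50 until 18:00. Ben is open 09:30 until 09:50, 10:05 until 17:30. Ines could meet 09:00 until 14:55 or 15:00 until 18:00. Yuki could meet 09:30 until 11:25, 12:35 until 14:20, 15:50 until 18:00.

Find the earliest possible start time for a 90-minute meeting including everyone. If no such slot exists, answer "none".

Kavya ∩ Zara: 10:15-12:45, 13:10-14:25, 15:50-17:50.
Kavya ∩ Zara ∩ Erik: 10:15-12:45, 13:10-13:30, 13:45-14:25, 15:50-17:50.
Kavya ∩ Zara ∩ Erik ∩ Ben: 10:15-12:45, 13:10-13:30, 13:45-14:25, 15:50-17:30.
Kavya ∩ Zara ∩ Erik ∩ Ben ∩ Ines: 10:15-12:45, 13:10-13:30, 13:45-14:25, 15:50-17:30.
Kavya ∩ Zara ∩ Erik ∩ Ben ∩ Ines ∩ Yuki: 10:15-11:25, 12:35-12:45, 13:10-13:30, 13:45-14:20, 15:50-17:30.
Those are the intersection windows.
The first common window of at least 90 minutes is 15:50-17:30, so the earliest start is 15:50.

15:50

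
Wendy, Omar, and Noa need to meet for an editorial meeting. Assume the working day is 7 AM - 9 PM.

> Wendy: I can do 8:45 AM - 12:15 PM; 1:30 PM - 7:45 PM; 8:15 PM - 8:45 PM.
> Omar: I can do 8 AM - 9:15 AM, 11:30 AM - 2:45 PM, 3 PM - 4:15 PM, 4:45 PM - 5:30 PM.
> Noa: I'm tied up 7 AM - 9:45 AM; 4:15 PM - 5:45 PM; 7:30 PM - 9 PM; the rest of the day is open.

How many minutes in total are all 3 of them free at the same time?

195

Wendy free: 08:45-12:15, 13:30-19:45, 20:15-20:45.
Omar free: 08:00-09:15, 11:30-14:45, 15:00-16:15, 16:45-17:30.
Noa free: 09:45-16:15, 17:45-19:30 (invert busy blocks within the working day).
Wendy ∩ Omar: 08:45-09:15, 11:30-12:15, 13:30-14:45, 15:00-16:15, 16:45-17:30.
Wendy ∩ Omar ∩ Noa: 11:30-12:15, 13:30-14:45, 15:00-16:15.
Those are the intersection windows.
Summing the common windows: 45 + 75 + 75 = 195 minutes.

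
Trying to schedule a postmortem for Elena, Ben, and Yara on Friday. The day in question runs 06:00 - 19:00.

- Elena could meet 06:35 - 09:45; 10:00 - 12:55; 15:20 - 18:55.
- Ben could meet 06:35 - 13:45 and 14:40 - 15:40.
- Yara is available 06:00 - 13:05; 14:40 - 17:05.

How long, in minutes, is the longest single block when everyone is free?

190

Elena ∩ Ben: 06:35-09:45, 10:00-12:55, 15:20-15:40.
Elena ∩ Ben ∩ Yara: 06:35-09:45, 10:00-12:55, 15:20-15:40.
The longest is 06:35-09:45 at 190 minutes.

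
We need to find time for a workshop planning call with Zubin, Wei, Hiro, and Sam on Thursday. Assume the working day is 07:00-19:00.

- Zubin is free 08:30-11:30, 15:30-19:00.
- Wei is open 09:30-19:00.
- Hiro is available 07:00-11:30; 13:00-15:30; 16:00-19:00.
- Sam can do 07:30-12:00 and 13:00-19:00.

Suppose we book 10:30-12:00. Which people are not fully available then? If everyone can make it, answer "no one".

Zubin: not fully free for 10:30-12:00. Wei: free for 10:30-12:00. Hiro: not fully free for 10:30-12:00. Sam: free for 10:30-12:00.

Hiro, Zubin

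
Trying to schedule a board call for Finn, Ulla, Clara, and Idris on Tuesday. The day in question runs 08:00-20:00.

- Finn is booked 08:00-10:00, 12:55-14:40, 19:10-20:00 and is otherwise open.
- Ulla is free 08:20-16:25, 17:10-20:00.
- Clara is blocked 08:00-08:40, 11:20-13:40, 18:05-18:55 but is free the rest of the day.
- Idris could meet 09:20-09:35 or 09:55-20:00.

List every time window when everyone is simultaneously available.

Finn free: 10:00-12:55, 14:40-19:10 (invert busy blocks within the working day).
Ulla free: 08:20-16:25, 17:10-20:00.
Clara free: 08:40-11:20, 13:40-18:05, 18:55-20:00 (invert busy blocks within the working day).
Idris free: 09:20-09:35, 09:55-20:00.
Finn ∩ Ulla: 10:00-12:55, 14:40-16:25, 17:10-19:10.
Finn ∩ Ulla ∩ Clara: 10:00-11:20, 14:40-16:25, 17:10-18:05, 18:55-19:10.
Finn ∩ Ulla ∩ Clara ∩ Idris: 10:00-11:20, 14:40-16:25, 17:10-18:05, 18:55-19:10.

10:00-11:20, 14:40-16:25, 17:10-18:05, 18:55-19:10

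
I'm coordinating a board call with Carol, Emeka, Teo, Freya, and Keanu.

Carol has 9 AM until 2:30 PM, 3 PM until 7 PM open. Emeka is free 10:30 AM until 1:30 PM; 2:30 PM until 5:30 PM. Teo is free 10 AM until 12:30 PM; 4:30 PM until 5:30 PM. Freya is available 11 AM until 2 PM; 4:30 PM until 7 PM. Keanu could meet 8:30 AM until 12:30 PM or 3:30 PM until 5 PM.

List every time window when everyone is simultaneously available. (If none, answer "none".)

11:00-12:30, 16:30-17:00

Carol ∩ Emeka: 10:30-13:30, 15:00-17:30.
Carol ∩ Emeka ∩ Teo: 10:30-12:30, 16:30-17:30.
Carol ∩ Emeka ∩ Teo ∩ Freya: 11:00-12:30, 16:30-17:30.
Carol ∩ Emeka ∩ Teo ∩ Freya ∩ Keanu: 11:00-12:30, 16:30-17:00.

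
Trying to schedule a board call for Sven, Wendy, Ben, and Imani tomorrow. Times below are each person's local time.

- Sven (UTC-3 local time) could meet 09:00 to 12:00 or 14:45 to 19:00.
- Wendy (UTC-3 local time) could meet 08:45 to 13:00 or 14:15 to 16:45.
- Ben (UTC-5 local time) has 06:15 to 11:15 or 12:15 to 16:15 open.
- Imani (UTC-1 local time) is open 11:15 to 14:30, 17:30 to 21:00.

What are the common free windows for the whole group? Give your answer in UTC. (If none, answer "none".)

Sven in UTC: 12:00-15:00, 17:45-22:00 (add 3h to convert from UTC-3).
Wendy in UTC: 11:45-16:00, 17:15-19:45 (add 3h to convert from UTC-3).
Ben in UTC: 11:15-16:15, 17:15-21:15 (add 5h to convert from UTC-5).
Imani in UTC: 12:15-15:30, 18:30-22:00 (add 1h to convert from UTC-1).
Sven ∩ Wendy: 12:00-15:00, 17:45-19:45.
Sven ∩ Wendy ∩ Ben: 12:00-15:00, 17:45-19:45.
Sven ∩ Wendy ∩ Ben ∩ Imani: 12:15-15:00, 18:30-19:45.

12:15-15:00, 18:30-19:45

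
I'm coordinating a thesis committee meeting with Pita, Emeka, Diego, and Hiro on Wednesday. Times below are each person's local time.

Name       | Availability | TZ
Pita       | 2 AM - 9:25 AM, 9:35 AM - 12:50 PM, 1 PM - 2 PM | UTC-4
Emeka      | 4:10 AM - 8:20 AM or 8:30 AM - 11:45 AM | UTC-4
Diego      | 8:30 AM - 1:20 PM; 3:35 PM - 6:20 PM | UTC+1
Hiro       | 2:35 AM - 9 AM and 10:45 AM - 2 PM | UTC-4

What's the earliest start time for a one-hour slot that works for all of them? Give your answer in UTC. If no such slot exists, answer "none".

Pita in UTC: 06:00-13:25, 13:35-16:50, 17:00-18:00 (add 4h to convert from UTC-4).
Emeka in UTC: 08:10-12:20, 12:30-15:45 (add 4h to convert from UTC-4).
Diego in UTC: 07:30-12:20, 14:35-17:20 (subtract 1h to convert from UTC+1).
Hiro in UTC: 06:35-13:00, 14:45-18:00 (add 4h to convert from UTC-4).
Pita ∩ Emeka: 08:10-12:20, 12:30-13:25, 13:35-15:45.
Pita ∩ Emeka ∩ Diego: 08:10-12:20, 14:35-15:45.
Pita ∩ Emeka ∩ Diego ∩ Hiro: 08:10-12:20, 14:45-15:45.
The first common window of at least 60 minutes is 08:10-12:20, so the earliest start is 08:10.

08:10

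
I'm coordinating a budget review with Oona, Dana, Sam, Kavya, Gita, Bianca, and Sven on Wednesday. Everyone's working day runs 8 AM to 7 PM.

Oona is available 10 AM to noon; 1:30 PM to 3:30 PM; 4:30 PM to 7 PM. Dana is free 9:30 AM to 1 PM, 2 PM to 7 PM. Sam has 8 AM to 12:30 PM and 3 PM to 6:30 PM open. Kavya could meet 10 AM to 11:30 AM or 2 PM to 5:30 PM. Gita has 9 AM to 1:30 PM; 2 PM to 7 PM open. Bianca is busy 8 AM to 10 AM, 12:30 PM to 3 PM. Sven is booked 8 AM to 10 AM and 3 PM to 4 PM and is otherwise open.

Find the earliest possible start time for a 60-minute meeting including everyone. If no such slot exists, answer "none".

10:00

Oona free: 10:00-12:00, 13:30-15:30, 16:30-19:00.
Dana free: 09:30-13:00, 14:00-19:00.
Sam free: 08:00-12:30, 15:00-18:30.
Kavya free: 10:00-11:30, 14:00-17:30.
Gita free: 09:00-13:30, 14:00-19:00.
Bianca free: 10:00-12:30, 15:00-19:00 (invert busy blocks within the working day).
Sven free: 10:00-15:00, 16:00-19:00 (invert busy blocks within the working day).
Oona ∩ Dana: 10:00-12:00, 14:00-15:30, 16:30-19:00.
Oona ∩ Dana ∩ Sam: 10:00-12:00, 15:00-15:30, 16:30-18:30.
Oona ∩ Dana ∩ Sam ∩ Kavya: 10:00-11:30, 15:00-15:30, 16:30-17:30.
Oona ∩ Dana ∩ Sam ∩ Kavya ∩ Gita: 10:00-11:30, 15:00-15:30, 16:30-17:30.
Oona ∩ Dana ∩ Sam ∩ Kavya ∩ Gita ∩ Bianca: 10:00-11:30, 15:00-15:30, 16:30-17:30.
Oona ∩ Dana ∩ Sam ∩ Kavya ∩ Gita ∩ Bianca ∩ Sven: 10:00-11:30, 16:30-17:30.
Those are the intersection windows.
The first common window of at least 60 minutes is 10:00-11:30, so the earliest start is 10:00.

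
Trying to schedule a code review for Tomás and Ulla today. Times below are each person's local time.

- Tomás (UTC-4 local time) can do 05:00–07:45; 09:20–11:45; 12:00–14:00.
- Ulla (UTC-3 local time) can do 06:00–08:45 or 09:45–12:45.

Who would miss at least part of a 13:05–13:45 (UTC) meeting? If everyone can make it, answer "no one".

Tomás

Tomás in UTC: 09:00-11:45, 13:20-15:45, 16:00-18:00 (add 4h to convert from UTC-4).
Ulla in UTC: 09:00-11:45, 12:45-15:45 (add 3h to convert from UTC-3).
Tomás: not fully free for 13:05-13:45. Ulla: free for 13:05-13:45.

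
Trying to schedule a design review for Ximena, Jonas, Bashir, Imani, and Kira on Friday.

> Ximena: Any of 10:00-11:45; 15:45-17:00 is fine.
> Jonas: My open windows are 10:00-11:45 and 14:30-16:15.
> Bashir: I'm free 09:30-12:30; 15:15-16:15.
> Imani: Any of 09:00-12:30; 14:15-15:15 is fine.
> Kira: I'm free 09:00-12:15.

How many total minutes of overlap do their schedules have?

Ximena ∩ Jonas: 10:00-11:45, 15:45-16:15.
Ximena ∩ Jonas ∩ Bashir: 10:00-11:45, 15:45-16:15.
Ximena ∩ Jonas ∩ Bashir ∩ Imani: 10:00-11:45.
Ximena ∩ Jonas ∩ Bashir ∩ Imani ∩ Kira: 10:00-11:45.
Those are the intersection windows.
That's a single block of 105 minutes.

105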